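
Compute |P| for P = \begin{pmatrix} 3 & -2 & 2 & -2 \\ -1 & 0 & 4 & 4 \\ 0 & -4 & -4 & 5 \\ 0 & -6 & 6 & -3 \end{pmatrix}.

Expand along column 1 (it has 2 zeros):
  + (3) · M_11   where M_11 = det([0 4 4; -4 -4 5; -6 6 -3]) = -360
  − (-1) · M_21   where M_21 = det([-2 2 -2; -4 -4 5; -6 6 -3]) = 48
det = (+1)·(3)·(-360) + (-1)·(-1)·(48) = -1032

The determinant is -1032.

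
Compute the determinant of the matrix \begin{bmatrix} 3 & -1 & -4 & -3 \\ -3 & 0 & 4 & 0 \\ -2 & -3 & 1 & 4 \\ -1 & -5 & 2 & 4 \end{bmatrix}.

Expand along row 2 (it has 2 zeros):
  − (-3) · M_21   where M_21 = det([-1 -4 -3; -3 1 4; -5 2 4]) = 39
  − (4) · M_23   where M_23 = det([3 -1 -3; -2 -3 4; -1 -5 4]) = -1
det = (-1)·(-3)·(39) + (-1)·(4)·(-1) = 121

The determinant is 121.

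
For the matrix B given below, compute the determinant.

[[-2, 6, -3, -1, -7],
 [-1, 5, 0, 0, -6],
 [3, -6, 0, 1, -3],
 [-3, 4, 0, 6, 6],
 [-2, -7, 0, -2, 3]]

The determinant is -4815.

Expand along column 3 (it has 4 zeros):
  + (-3) · M_13   where M_13 = det([-1 5 0 -6; 3 -6 1 -3; -3 4 6 6; -2 -7 -2 3]) = 1605
det = (+1)·(-3)·(1605) = -4815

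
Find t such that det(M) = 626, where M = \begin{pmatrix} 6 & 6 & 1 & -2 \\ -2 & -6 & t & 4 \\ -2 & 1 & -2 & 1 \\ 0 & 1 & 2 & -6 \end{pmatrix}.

Expanding along the row containing t, det(M) is linear in t: det(M) = (110)·t + (-34).
Set (110)·t + (-34) = 626  ⇒  (110)·t = 660  ⇒  t = 6.

6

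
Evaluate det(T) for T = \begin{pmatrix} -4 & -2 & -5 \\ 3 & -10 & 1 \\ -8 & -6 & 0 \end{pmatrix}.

Expand along column 3:
  + (-5) · |3 -10; -8 -6| = (-5)·(-18 − 80) = 490
  − 1 · |-4 -2; -8 -6| = −1·(24 − 16) = -8
Sum: (490) + (-8) = 482

482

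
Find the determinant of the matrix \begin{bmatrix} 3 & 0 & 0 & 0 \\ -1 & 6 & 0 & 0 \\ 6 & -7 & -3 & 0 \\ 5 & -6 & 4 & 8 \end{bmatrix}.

The matrix is lower triangular, so the determinant is the product of the diagonal entries:
det = (3) · (6) · (-3) · (8) = -432

-432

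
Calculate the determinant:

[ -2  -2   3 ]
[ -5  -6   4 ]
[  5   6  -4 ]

0

Expand along row 1:
  + (-2) · |-6 4; 6 -4| = (-2)·(24 − 24) = 0
  − (-2) · |-5 4; 5 -4| = −(-2)·(20 − 20) = 0
  + 3 · |-5 -6; 5 6| = 3·(-30 − (-30)) = 0
Sum: (0) + (0) + (0) = 0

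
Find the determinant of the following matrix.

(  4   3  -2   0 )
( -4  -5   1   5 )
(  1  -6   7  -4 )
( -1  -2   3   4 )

Expand along row 1 (it has 1 zero):
  + (4) · M_11   where M_11 = det([-5 1 5; -6 7 -4; -2 3 4]) = -188
  − (3) · M_12   where M_12 = det([-4 1 5; 1 7 -4; -1 3 4]) = -110
  + (-2) · M_13   where M_13 = det([-4 -5 5; 1 -6 -4; -1 -2 4]) = 88
det = (+1)·(4)·(-188) + (-1)·(3)·(-110) + (+1)·(-2)·(88) = -598

The determinant is -598.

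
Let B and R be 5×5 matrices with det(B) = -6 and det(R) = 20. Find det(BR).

-120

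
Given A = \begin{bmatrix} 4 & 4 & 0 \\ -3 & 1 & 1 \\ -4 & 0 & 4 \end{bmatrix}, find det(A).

Expand along row 1:
  + 4 · |1 1; 0 4| = 4·(4 − 0) = 16
  − 4 · |-3 1; -4 4| = −4·(-12 − (-4)) = 32
Sum: (16) + (32) = 48

48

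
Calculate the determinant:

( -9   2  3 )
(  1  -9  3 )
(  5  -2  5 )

500

Expand along row 1:
  + (-9) · |-9 3; -2 5| = (-9)·(-45 − (-6)) = 351
  − 2 · |1 3; 5 5| = −2·(5 − 15) = 20
  + 3 · |1 -9; 5 -2| = 3·(-2 − (-45)) = 129
Sum: (351) + (20) + (129) = 500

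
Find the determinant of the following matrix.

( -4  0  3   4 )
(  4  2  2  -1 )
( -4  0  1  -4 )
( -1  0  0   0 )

32

Expand along row 4 (it has 3 zeros):
  − (-1) · M_41   where M_41 = det([0 3 4; 2 2 -1; 0 1 -4]) = 32
det = (-1)·(-1)·(32) = 32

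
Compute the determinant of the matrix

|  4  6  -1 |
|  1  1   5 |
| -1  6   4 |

Expand along column 1:
  + 4 · |1 5; 6 4| = 4·(4 − 30) = -104
  − 1 · |6 -1; 6 4| = −1·(24 − (-6)) = -30
  + (-1) · |6 -1; 1 5| = (-1)·(30 − (-1)) = -31
Sum: (-104) + (-30) + (-31) = -165

-165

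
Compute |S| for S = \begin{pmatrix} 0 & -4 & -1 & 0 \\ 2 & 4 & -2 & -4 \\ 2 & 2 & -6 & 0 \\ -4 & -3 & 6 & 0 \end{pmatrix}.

|S| = 200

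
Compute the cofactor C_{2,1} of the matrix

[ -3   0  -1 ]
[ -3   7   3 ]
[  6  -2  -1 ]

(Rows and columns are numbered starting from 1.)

2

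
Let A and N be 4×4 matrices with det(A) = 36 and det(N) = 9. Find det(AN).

det(AN) = det(A)·det(N) = (36)·(9) = 324

det(AN) = 324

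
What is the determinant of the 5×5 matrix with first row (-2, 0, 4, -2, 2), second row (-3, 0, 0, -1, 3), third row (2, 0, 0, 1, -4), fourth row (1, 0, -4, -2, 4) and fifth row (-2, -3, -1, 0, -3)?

-204

Expand along column 2 (it has 4 zeros):
  − (-3) · M_52   where M_52 = det([-2 4 -2 2; -3 0 -1 3; 2 0 1 -4; 1 -4 -2 4]) = -68
det = (-1)·(-3)·(-68) = -204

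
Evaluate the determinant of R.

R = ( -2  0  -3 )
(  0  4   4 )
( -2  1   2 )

Expand along row 1:
  + (-2) · |4 4; 1 2| = (-2)·(8 − 4) = -8
  + (-3) · |0 4; -2 1| = (-3)·(0 − (-8)) = -24
Sum: (-8) + (-24) = -32

The determinant is -32.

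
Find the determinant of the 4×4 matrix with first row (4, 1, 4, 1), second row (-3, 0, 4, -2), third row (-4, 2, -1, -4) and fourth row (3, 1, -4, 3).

Expand along row 2 (it has 1 zero):
  − (-3) · M_21   where M_21 = det([1 4 1; 2 -1 -4; 1 -4 3]) = -66
  − (4) · M_23   where M_23 = det([4 1 1; -4 2 -4; 3 1 3]) = 30
  + (-2) · M_24   where M_24 = det([4 1 4; -4 2 -1; 3 1 -4]) = -87
det = (-1)·(-3)·(-66) + (-1)·(4)·(30) + (+1)·(-2)·(-87) = -144

-144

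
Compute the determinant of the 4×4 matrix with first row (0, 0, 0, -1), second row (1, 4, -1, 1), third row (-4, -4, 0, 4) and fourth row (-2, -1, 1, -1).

16

Expand along row 1 (it has 3 zeros):
  − (-1) · M_14   where M_14 = det([1 4 -1; -4 -4 0; -2 -1 1]) = 16
det = (-1)·(-1)·(16) = 16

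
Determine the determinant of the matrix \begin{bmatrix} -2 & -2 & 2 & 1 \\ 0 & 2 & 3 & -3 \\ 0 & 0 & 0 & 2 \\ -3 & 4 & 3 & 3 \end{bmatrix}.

Expand along row 3 (it has 3 zeros):
  − (2) · M_34   where M_34 = det([-2 -2 2; 0 2 3; -3 4 3]) = 42
det = (-1)·(2)·(42) = -84

-84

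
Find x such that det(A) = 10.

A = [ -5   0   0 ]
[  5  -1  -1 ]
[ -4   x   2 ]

x = 0

Expanding along the row containing x, det(A) is linear in x: det(A) = (-5)·x + (10).
Set (-5)·x + (10) = 10  ⇒  (-5)·x = 0  ⇒  x = 0.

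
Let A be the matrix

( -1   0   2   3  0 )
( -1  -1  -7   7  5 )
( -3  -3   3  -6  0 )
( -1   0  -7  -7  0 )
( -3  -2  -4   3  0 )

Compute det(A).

Expand along column 5 (it has 4 zeros):
  − (5) · M_25   where M_25 = det([-1 0 2 3; -3 -3 3 -6; -1 0 -7 -7; -3 -2 -4 3]) = -348
det = (-1)·(5)·(-348) = 1740

1740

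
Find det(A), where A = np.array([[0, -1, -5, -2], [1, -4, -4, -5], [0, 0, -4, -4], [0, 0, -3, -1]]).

A is block upper-triangular with a 2×2 block and a 2×2 block on the diagonal, so its determinant equals the product of the determinants of the diagonal blocks.
det of the 2×2 block = 1
det of the 2×2 block = -8
det = (1)·(-8) = -8

-8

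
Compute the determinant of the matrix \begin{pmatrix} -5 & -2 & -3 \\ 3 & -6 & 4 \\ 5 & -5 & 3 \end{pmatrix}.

The determinant is -77.

Expand along row 1:
  + (-5) · |-6 4; -5 3| = (-5)·(-18 − (-20)) = -10
  − (-2) · |3 4; 5 3| = −(-2)·(9 − 20) = -22
  + (-3) · |3 -6; 5 -5| = (-3)·(-15 − (-30)) = -45
Sum: (-10) + (-22) + (-45) = -77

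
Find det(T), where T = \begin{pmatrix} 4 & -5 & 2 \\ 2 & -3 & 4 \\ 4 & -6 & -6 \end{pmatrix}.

28

Expand along row 1:
  + 4 · |-3 4; -6 -6| = 4·(18 − (-24)) = 168
  − (-5) · |2 4; 4 -6| = −(-5)·(-12 − 16) = -140
  + 2 · |2 -3; 4 -6| = 2·(-12 − (-12)) = 0
Sum: (168) + (-140) + (0) = 28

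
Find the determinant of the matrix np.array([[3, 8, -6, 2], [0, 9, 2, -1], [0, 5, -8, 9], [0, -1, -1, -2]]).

720

Expand along column 1 (it has 3 zeros):
  + (3) · M_11   where M_11 = det([9 2 -1; 5 -8 9; -1 -1 -2]) = 240
det = (+1)·(3)·(240) = 720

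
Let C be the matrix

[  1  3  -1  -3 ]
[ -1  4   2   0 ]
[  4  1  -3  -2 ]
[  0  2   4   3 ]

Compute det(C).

Expand along row 2 (it has 1 zero):
  − (-1) · M_21   where M_21 = det([3 -1 -3; 1 -3 -2; 2 4 3]) = -26
  + (4) · M_22   where M_22 = det([1 -1 -3; 4 -3 -2; 0 4 3]) = -37
  − (2) · M_23   where M_23 = det([1 3 -3; 4 1 -2; 0 2 3]) = -53
det = (-1)·(-1)·(-26) + (+1)·(4)·(-37) + (-1)·(2)·(-53) = -68

-68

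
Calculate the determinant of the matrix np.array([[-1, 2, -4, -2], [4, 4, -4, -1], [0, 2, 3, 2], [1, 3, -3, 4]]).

The determinant is -381.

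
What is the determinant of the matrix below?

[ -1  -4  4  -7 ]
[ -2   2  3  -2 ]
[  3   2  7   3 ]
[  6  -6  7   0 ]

Expand along row 4 (it has 1 zero):
  − (6) · M_41   where M_41 = det([-4 4 -7; 2 3 -2; 2 7 3]) = -188
  + (-6) · M_42   where M_42 = det([-1 4 -7; -2 3 -2; 3 7 3]) = 138
  − (7) · M_43   where M_43 = det([-1 -4 -7; -2 2 -2; 3 2 3]) = 60
det = (-1)·(6)·(-188) + (+1)·(-6)·(138) + (-1)·(7)·(60) = -120

The determinant is -120.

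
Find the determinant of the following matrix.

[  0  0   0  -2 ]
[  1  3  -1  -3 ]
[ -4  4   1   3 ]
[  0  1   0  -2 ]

The determinant is 6.

Expand along row 1 (it has 3 zeros):
  − (-2) · M_14   where M_14 = det([1 3 -1; -4 4 1; 0 1 0]) = 3
det = (-1)·(-2)·(3) = 6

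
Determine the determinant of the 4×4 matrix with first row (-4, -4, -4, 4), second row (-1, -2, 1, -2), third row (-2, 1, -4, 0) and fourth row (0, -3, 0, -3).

-168

Expand along row 4 (it has 2 zeros):
  + (-3) · M_42   where M_42 = det([-4 -4 4; -1 1 -2; -2 -4 0]) = 40
  + (-3) · M_44   where M_44 = det([-4 -4 -4; -1 -2 1; -2 1 -4]) = 16
det = (+1)·(-3)·(40) + (+1)·(-3)·(16) = -168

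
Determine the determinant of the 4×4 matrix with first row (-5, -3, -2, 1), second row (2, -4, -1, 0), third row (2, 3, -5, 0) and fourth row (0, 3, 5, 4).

-762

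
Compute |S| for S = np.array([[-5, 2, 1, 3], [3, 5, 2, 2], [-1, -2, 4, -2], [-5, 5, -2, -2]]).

1168

Expand along row 1:
  + (-5) · M_11   where M_11 = det([5 2 2; -2 4 -2; 5 -2 -2]) = -120
  − (2) · M_12   where M_12 = det([3 2 2; -1 4 -2; -5 -2 -2]) = 24
  + (1) · M_13   where M_13 = det([3 5 2; -1 -2 -2; -5 5 -2]) = 52
  − (3) · M_14   where M_14 = det([3 5 2; -1 -2 4; -5 5 -2]) = -188
det = (+1)·(-5)·(-120) + (-1)·(2)·(24) + (+1)·(1)·(52) + (-1)·(3)·(-188) = 1168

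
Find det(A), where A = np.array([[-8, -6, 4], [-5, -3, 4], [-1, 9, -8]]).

168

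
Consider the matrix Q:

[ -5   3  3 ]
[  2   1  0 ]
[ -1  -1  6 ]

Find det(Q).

-69

Expand along row 2:
  − 2 · |3 3; -1 6| = −2·(18 − (-3)) = -42
  + 1 · |-5 3; -1 6| = 1·(-30 − (-3)) = -27
Sum: (-42) + (-27) = -69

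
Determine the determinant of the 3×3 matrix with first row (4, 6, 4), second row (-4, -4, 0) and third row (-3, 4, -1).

Expand along column 3:
  + 4 · |-4 -4; -3 4| = 4·(-16 − 12) = -112
  + (-1) · |4 6; -4 -4| = (-1)·(-16 − (-24)) = -8
Sum: (-112) + (-8) = -120

-120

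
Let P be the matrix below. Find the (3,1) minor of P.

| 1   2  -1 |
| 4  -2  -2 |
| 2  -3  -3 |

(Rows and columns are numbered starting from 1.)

The minor is -6.

Delete row 3 and column 1; the remaining 2×2 submatrix is [2 -1; -2 -2].
Its determinant is 2·(-2) − (-1)·(-2) = -6.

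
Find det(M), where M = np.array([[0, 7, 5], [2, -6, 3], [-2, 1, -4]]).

-36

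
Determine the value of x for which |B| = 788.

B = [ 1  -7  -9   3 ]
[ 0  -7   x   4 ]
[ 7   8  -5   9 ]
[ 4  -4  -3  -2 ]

Expanding along the column containing x, det(B) is linear in x: det(B) = (510)·x + (4868).
Set (510)·x + (4868) = 788  ⇒  (510)·x = -4080  ⇒  x = -8.

x = -8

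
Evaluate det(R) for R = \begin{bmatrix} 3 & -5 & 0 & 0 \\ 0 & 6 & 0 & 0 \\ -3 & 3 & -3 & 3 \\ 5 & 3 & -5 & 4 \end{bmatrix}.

det(R) = 54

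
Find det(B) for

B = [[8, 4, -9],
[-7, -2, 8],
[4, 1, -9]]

det(B) = -53

Expand along row 1:
  + 8 · |-2 8; 1 -9| = 8·(18 − 8) = 80
  − 4 · |-7 8; 4 -9| = −4·(63 − 32) = -124
  + (-9) · |-7 -2; 4 1| = (-9)·(-7 − (-8)) = -9
Sum: (80) + (-124) + (-9) = -53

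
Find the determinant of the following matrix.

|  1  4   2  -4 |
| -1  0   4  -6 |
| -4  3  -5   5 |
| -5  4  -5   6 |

-166

Expand along row 2 (it has 1 zero):
  − (-1) · M_21   where M_21 = det([4 2 -4; 3 -5 5; 4 -5 6]) = -36
  − (4) · M_23   where M_23 = det([1 4 -4; -4 3 5; -5 4 6]) = -2
  + (-6) · M_24   where M_24 = det([1 4 2; -4 3 -5; -5 4 -5]) = 23
det = (-1)·(-1)·(-36) + (-1)·(4)·(-2) + (+1)·(-6)·(23) = -166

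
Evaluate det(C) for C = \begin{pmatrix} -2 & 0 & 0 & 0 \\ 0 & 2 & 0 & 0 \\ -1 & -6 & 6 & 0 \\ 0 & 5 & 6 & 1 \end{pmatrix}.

-24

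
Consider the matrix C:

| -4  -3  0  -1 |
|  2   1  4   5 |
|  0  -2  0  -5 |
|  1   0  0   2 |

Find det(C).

Expand along column 3 (it has 3 zeros):
  − (4) · M_23   where M_23 = det([-4 -3 -1; 0 -2 -5; 1 0 2]) = 29
det = (-1)·(4)·(29) = -116

The determinant is -116.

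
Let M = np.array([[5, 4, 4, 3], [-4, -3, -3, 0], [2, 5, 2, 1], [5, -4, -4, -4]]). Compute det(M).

Expand along row 2 (it has 1 zero):
  − (-4) · M_21   where M_21 = det([4 4 3; 5 2 1; -4 -4 -4]) = 12
  + (-3) · M_22   where M_22 = det([5 4 3; 2 2 1; 5 -4 -4]) = -22
  − (-3) · M_23   where M_23 = det([5 4 3; 2 5 1; 5 -4 -4]) = -127
det = (-1)·(-4)·(12) + (+1)·(-3)·(-22) + (-1)·(-3)·(-127) = -267

The determinant is -267.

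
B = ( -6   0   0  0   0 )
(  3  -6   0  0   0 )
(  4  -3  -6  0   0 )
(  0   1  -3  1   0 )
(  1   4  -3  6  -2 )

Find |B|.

B is lower triangular, so det(B) is the product of the diagonal entries:
det = (-6) · (-6) · (-6) · (1) · (-2) = 432

The determinant is 432.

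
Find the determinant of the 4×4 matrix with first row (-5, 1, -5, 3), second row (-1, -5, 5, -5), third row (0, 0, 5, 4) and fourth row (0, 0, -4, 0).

The matrix is block upper-triangular with a 2×2 block and a 2×2 block on the diagonal, so its determinant equals the product of the determinants of the diagonal blocks.
det of the 2×2 block = 26
det of the 2×2 block = 16
det = (26)·(16) = 416

The determinant is 416.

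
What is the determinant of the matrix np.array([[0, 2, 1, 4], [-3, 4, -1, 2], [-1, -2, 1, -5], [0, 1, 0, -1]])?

The determinant is -51.

Expand along row 4 (it has 2 zeros):
  + (1) · M_42   where M_42 = det([0 1 4; -3 -1 2; -1 1 -5]) = -33
  + (-1) · M_44   where M_44 = det([0 2 1; -3 4 -1; -1 -2 1]) = 18
det = (+1)·(1)·(-33) + (+1)·(-1)·(18) = -51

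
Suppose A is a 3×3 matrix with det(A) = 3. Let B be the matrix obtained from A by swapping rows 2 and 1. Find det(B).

The determinant is -3.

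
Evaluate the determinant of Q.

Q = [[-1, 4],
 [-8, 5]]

27

det(Q) = (-1)·5 − 4·(-8) = -5 − (-32) = 27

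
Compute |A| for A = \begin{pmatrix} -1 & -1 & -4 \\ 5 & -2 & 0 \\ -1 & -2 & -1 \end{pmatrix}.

Expand along column 3:
  + (-4) · |5 -2; -1 -2| = (-4)·(-10 − 2) = 48
  + (-1) · |-1 -1; 5 -2| = (-1)·(2 − (-5)) = -7
Sum: (48) + (-7) = 41

41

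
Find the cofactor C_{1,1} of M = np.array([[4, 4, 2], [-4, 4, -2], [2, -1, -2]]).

-10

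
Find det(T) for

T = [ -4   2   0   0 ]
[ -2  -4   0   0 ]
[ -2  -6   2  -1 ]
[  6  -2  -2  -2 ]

-120

T is block lower-triangular with a 2×2 block and a 2×2 block on the diagonal, so its determinant equals the product of the determinants of the diagonal blocks.
det of the 2×2 block = 20
det of the 2×2 block = -6
det = (20)·(-6) = -120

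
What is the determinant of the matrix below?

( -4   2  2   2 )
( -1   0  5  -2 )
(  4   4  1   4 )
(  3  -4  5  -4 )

372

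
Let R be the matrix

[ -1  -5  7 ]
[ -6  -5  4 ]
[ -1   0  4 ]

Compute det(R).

-115

Expand along column 2:
  − (-5) · |-6 4; -1 4| = −(-5)·(-24 − (-4)) = -100
  + (-5) · |-1 7; -1 4| = (-5)·(-4 − (-7)) = -15
Sum: (-100) + (-15) = -115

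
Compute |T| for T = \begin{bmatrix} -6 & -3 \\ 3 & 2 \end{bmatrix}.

det(T) = (-6)·2 − (-3)·3 = -12 − (-9) = -3

-3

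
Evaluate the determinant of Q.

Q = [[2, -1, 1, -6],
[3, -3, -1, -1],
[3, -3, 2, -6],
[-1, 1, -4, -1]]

Expand along row 1:
  + (2) · M_11   where M_11 = det([-3 -1 -1; -3 2 -6; 1 -4 -1]) = 77
  − (-1) · M_12   where M_12 = det([3 -1 -1; 3 2 -6; -1 -4 -1]) = -77
  + (1) · M_13   where M_13 = det([3 -3 -1; 3 -3 -6; -1 1 -1]) = 0
  − (-6) · M_14   where M_14 = det([3 -3 -1; 3 -3 2; -1 1 -4]) = 0
det = (+1)·(2)·(77) + (-1)·(-1)·(-77) + (+1)·(1)·(0) + (-1)·(-6)·(0) = 77

77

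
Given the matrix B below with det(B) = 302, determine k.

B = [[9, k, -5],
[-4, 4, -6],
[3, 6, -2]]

Expanding along the row containing k, det(B) is linear in k: det(B) = (-26)·k + (432).
Set (-26)·k + (432) = 302  ⇒  (-26)·k = -130  ⇒  k = 5.

5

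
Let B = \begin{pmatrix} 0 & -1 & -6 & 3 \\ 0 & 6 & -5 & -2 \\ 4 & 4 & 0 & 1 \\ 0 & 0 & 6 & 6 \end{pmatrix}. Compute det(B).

1368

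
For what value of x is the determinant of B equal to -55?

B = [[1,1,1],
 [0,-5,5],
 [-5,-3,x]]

Expanding along the row containing x, det(B) is linear in x: det(B) = (-5)·x + (-35).
Set (-5)·x + (-35) = -55  ⇒  (-5)·x = -20  ⇒  x = 4.

x = 4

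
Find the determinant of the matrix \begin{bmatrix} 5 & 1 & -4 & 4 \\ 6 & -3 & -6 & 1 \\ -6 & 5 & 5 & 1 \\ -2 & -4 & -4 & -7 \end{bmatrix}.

Expand along row 1:
  + (5) · M_11   where M_11 = det([-3 -6 1; 5 5 1; -4 -4 -7]) = -93
  − (1) · M_12   where M_12 = det([6 -6 1; -6 5 1; -2 -4 -7]) = 112
  + (-4) · M_13   where M_13 = det([6 -3 1; -6 5 1; -2 -4 -7]) = -20
  − (4) · M_14   where M_14 = det([6 -3 -6; -6 5 5; -2 -4 -4]) = -102
det = (+1)·(5)·(-93) + (-1)·(1)·(112) + (+1)·(-4)·(-20) + (-1)·(4)·(-102) = -89

The determinant is -89.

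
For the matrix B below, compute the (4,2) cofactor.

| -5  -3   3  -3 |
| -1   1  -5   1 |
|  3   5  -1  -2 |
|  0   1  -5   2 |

The cofactor is -100.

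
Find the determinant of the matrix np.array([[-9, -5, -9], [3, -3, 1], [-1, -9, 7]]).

488

Expand along column 1:
  + (-9) · |-3 1; -9 7| = (-9)·(-21 − (-9)) = 108
  − 3 · |-5 -9; -9 7| = −3·(-35 − 81) = 348
  + (-1) · |-5 -9; -3 1| = (-1)·(-5 − 27) = 32
Sum: (108) + (348) + (32) = 488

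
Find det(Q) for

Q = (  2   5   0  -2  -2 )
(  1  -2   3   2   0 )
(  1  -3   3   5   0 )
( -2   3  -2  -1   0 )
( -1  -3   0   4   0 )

Expand along column 5 (it has 4 zeros):
  + (-2) · M_15   where M_15 = det([1 -2 3 2; 1 -3 3 5; -2 3 -2 -1; -1 -3 0 4]) = 36
det = (+1)·(-2)·(36) = -72

|Q| = -72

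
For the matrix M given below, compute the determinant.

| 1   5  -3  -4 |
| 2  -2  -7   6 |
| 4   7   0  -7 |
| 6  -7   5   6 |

The determinant is 137.

Expand along row 3 (it has 1 zero):
  + (4) · M_31   where M_31 = det([5 -3 -4; -2 -7 6; -7 5 6]) = -34
  − (7) · M_32   where M_32 = det([1 -3 -4; 2 -7 6; 6 5 6]) = -352
  − (-7) · M_34   where M_34 = det([1 5 -3; 2 -2 -7; 6 -7 5]) = -313
det = (+1)·(4)·(-34) + (-1)·(7)·(-352) + (-1)·(-7)·(-313) = 137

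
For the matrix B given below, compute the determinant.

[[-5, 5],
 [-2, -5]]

35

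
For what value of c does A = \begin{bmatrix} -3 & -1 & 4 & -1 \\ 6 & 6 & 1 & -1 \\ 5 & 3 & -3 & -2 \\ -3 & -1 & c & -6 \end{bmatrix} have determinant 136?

Expanding along the row containing c, det(A) is linear in c: det(A) = (-32)·c + (168).
Set (-32)·c + (168) = 136  ⇒  (-32)·c = -32  ⇒  c = 1.

c = 1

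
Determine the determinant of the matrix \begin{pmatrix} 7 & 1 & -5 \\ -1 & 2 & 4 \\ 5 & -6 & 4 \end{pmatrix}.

268

Expand along column 1:
  + 7 · |2 4; -6 4| = 7·(8 − (-24)) = 224
  − (-1) · |1 -5; -6 4| = −(-1)·(4 − 30) = -26
  + 5 · |1 -5; 2 4| = 5·(4 − (-10)) = 70
Sum: (224) + (-26) + (70) = 268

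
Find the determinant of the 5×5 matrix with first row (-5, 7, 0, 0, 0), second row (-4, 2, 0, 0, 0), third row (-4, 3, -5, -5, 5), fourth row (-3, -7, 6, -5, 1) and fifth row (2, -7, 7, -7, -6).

The determinant is -7830.

The matrix is block lower-triangular with a 2×2 block and a 3×3 block on the diagonal, so its determinant equals the product of the determinants of the diagonal blocks.
det of the 2×2 block = 18
det of the 3×3 block = -435
det = (18)·(-435) = -7830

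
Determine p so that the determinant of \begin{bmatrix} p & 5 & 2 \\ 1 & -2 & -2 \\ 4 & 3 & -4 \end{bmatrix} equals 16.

p = 1

Expanding along the row containing p, det(M) is linear in p: det(M) = (14)·p + (2).
Set (14)·p + (2) = 16  ⇒  (14)·p = 14  ⇒  p = 1.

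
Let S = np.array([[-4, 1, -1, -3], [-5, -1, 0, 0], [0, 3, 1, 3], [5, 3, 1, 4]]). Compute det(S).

Expand along row 2 (it has 2 zeros):
  − (-5) · M_21   where M_21 = det([1 -1 -3; 3 1 3; 3 1 4]) = 4
  + (-1) · M_22   where M_22 = det([-4 -1 -3; 0 1 3; 5 1 4]) = -4
det = (-1)·(-5)·(4) + (+1)·(-1)·(-4) = 24

det(S) = 24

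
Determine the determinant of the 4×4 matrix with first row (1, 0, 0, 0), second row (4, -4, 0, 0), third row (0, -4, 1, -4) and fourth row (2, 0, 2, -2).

The matrix is block lower-triangular with a 2×2 block and a 2×2 block on the diagonal, so its determinant equals the product of the determinants of the diagonal blocks.
det of the 2×2 block = -4
det of the 2×2 block = 6
det = (-4)·(6) = -24

The determinant is -24.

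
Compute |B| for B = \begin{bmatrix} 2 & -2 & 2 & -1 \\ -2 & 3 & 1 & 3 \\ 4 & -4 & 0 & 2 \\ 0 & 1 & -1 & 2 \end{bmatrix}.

|B| = 32

Expand along row 3 (it has 1 zero):
  + (4) · M_31   where M_31 = det([-2 2 -1; 3 1 3; 1 -1 2]) = -12
  − (-4) · M_32   where M_32 = det([2 2 -1; -2 1 3; 0 -1 2]) = 16
  − (2) · M_34   where M_34 = det([2 -2 2; -2 3 1; 0 1 -1]) = -8
det = (+1)·(4)·(-12) + (-1)·(-4)·(16) + (-1)·(2)·(-8) = 32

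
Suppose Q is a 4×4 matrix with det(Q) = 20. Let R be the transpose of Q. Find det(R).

det(Qᵀ) = det(Q).
det(R) = (1)·(20) = 20

|R| = 20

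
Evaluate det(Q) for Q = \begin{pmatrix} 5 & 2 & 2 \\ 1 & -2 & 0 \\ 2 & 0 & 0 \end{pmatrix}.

The determinant is 8.

Expand along row 3:
  + 2 · |2 2; -2 0| = 2·(0 − (-4)) = 8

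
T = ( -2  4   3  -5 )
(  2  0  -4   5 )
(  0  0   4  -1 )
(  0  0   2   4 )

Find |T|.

T is block upper-triangular with a 2×2 block and a 2×2 block on the diagonal, so its determinant equals the product of the determinants of the diagonal blocks.
det of the 2×2 block = -8
det of the 2×2 block = 18
det = (-8)·(18) = -144

-144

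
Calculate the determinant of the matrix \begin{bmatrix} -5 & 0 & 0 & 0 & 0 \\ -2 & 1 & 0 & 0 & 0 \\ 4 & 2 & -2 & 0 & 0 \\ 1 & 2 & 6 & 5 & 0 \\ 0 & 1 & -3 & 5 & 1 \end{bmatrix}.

50

The matrix is lower triangular, so the determinant is the product of the diagonal entries:
det = (-5) · (1) · (-2) · (5) · (1) = 50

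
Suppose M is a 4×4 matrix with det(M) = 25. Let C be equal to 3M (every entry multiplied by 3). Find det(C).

2025

For a 4×4 matrix, det(3M) = 3^4·det(M) = 81·det(M).
det(C) = (81)·(25) = 2025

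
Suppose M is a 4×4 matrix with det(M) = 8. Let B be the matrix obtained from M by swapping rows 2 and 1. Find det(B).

-8

Swapping two rows multiplies the determinant by −1.
det(B) = (-1)·(8) = -8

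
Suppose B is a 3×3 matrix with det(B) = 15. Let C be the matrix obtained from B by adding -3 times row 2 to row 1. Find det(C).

15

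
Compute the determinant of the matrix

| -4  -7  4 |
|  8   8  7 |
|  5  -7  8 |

Expand along row 1:
  + (-4) · |8 7; -7 8| = (-4)·(64 − (-49)) = -452
  − (-7) · |8 7; 5 8| = −(-7)·(64 − 35) = 203
  + 4 · |8 8; 5 -7| = 4·(-56 − 40) = -384
Sum: (-452) + (203) + (-384) = -633

-633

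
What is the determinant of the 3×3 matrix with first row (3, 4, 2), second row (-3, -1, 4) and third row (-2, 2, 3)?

Expand along column 1:
  + 3 · |-1 4; 2 3| = 3·(-3 − 8) = -33
  − (-3) · |4 2; 2 3| = −(-3)·(12 − 4) = 24
  + (-2) · |4 2; -1 4| = (-2)·(16 − (-2)) = -36
Sum: (-33) + (24) + (-36) = -45

-45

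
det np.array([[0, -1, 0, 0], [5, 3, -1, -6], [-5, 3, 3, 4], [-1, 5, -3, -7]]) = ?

The determinant is -114.

Expand along row 1 (it has 3 zeros):
  − (-1) · M_12   where M_12 = det([5 -1 -6; -5 3 4; -1 -3 -7]) = -114
det = (-1)·(-1)·(-114) = -114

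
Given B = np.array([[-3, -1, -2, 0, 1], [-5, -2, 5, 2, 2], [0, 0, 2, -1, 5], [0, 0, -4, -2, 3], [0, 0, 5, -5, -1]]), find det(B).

B is block upper-triangular with a 2×2 block and a 3×3 block on the diagonal, so its determinant equals the product of the determinants of the diagonal blocks.
det of the 2×2 block = 1
det of the 3×3 block = 173
det = (1)·(173) = 173

The determinant is 173.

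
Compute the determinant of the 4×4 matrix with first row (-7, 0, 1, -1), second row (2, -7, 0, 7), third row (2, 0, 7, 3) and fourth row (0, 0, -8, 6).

Expand along column 2 (it has 3 zeros):
  + (-7) · M_22   where M_22 = det([-7 1 -1; 2 7 3; 0 -8 6]) = -458
det = (+1)·(-7)·(-458) = 3206

3206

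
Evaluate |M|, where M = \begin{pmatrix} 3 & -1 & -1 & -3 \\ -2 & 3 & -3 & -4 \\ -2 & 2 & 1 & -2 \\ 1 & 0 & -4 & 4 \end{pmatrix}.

det(M) = 87

Expand along row 4 (it has 1 zero):
  − (1) · M_41   where M_41 = det([-1 -1 -3; 3 -3 -4; 2 1 -2]) = -35
  − (-4) · M_43   where M_43 = det([3 -1 -3; -2 3 -4; -2 2 -2]) = -4
  + (4) · M_44   where M_44 = det([3 -1 -1; -2 3 -3; -2 2 1]) = 17
det = (-1)·(1)·(-35) + (-1)·(-4)·(-4) + (+1)·(4)·(17) = 87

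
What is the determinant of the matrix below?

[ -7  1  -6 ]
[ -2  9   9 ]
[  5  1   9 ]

Expand along column 1:
  + (-7) · |9 9; 1 9| = (-7)·(81 − 9) = -504
  − (-2) · |1 -6; 1 9| = −(-2)·(9 − (-6)) = 30
  + 5 · |1 -6; 9 9| = 5·(9 − (-54)) = 315
Sum: (-504) + (30) + (315) = -159

The determinant is -159.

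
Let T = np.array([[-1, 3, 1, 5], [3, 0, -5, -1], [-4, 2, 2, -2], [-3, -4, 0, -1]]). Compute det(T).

|T| = 502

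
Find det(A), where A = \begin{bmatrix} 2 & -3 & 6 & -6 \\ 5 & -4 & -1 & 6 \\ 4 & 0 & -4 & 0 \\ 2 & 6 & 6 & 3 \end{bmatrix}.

Expand along row 3 (it has 2 zeros):
  + (4) · M_31   where M_31 = det([-3 6 -6; -4 -1 6; 6 6 3]) = 513
  + (-4) · M_33   where M_33 = det([2 -3 -6; 5 -4 6; 2 6 3]) = -315
det = (+1)·(4)·(513) + (+1)·(-4)·(-315) = 3312

3312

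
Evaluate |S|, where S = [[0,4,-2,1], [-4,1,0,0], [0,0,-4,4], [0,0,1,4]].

The determinant is -320.

S is block upper-triangular with a 2×2 block and a 2×2 block on the diagonal, so its determinant equals the product of the determinants of the diagonal blocks.
det of the 2×2 block = 16
det of the 2×2 block = -20
det = (16)·(-20) = -320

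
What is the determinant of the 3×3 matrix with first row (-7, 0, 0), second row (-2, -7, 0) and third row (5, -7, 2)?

The determinant is 98.

The matrix is lower triangular, so the determinant is the product of the diagonal entries:
det = (-7) · (-7) · (2) = 98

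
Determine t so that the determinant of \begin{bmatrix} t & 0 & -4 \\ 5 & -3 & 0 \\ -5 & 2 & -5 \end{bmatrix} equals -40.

Expanding along the column containing t, det(A) is linear in t: det(A) = (15)·t + (20).
Set (15)·t + (20) = -40  ⇒  (15)·t = -60  ⇒  t = -4.

-4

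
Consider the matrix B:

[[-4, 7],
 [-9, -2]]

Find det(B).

det(B) = (-4)·(-2) − 7·(-9) = 8 − (-63) = 71

71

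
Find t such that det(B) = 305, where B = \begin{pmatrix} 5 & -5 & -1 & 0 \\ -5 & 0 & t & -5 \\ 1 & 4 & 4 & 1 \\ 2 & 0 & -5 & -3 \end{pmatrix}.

-7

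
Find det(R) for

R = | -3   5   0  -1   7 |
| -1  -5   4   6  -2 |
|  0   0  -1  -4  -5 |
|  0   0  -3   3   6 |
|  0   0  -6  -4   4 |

-1800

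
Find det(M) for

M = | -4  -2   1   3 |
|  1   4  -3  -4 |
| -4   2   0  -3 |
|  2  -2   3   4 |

det(M) = -118

Expand along row 3 (it has 1 zero):
  + (-4) · M_31   where M_31 = det([-2 1 3; 4 -3 -4; -2 3 4]) = 10
  − (2) · M_32   where M_32 = det([-4 1 3; 1 -3 -4; 2 3 4]) = 15
  − (-3) · M_34   where M_34 = det([-4 -2 1; 1 4 -3; 2 -2 3]) = -16
det = (+1)·(-4)·(10) + (-1)·(2)·(15) + (-1)·(-3)·(-16) = -118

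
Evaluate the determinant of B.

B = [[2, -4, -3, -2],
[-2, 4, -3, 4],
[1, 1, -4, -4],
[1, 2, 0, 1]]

Expand along row 4 (it has 1 zero):
  − (1) · M_41   where M_41 = det([-4 -3 -2; 4 -3 4; 1 -4 -4]) = -146
  + (2) · M_42   where M_42 = det([2 -3 -2; -2 -3 4; 1 -4 -4]) = 46
  + (1) · M_44   where M_44 = det([2 -4 -3; -2 4 -3; 1 1 -4]) = 36
det = (-1)·(1)·(-146) + (+1)·(2)·(46) + (+1)·(1)·(36) = 274

274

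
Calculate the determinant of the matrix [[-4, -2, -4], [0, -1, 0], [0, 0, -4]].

-16

The matrix is upper triangular, so the determinant is the product of the diagonal entries:
det = (-4) · (-1) · (-4) = -16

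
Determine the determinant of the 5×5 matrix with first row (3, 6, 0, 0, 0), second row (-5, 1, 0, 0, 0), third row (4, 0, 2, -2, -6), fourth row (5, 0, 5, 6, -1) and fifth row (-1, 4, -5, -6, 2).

The matrix is block lower-triangular with a 2×2 block and a 3×3 block on the diagonal, so its determinant equals the product of the determinants of the diagonal blocks.
det of the 2×2 block = 33
det of the 3×3 block = 22
det = (33)·(22) = 726

The determinant is 726.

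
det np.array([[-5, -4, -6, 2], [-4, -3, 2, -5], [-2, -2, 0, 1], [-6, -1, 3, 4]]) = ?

The determinant is -485.

Expand along row 3 (it has 1 zero):
  + (-2) · M_31   where M_31 = det([-4 -6 2; -3 2 -5; -1 3 4]) = -208
  − (-2) · M_32   where M_32 = det([-5 -6 2; -4 2 -5; -6 3 4]) = -391
  − (1) · M_34   where M_34 = det([-5 -4 -6; -4 -3 2; -6 -1 3]) = 119
det = (+1)·(-2)·(-208) + (-1)·(-2)·(-391) + (-1)·(1)·(119) = -485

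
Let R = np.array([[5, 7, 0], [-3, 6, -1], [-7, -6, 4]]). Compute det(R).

223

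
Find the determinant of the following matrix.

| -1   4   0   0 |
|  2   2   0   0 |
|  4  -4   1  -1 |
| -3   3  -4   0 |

40

The matrix is block lower-triangular with a 2×2 block and a 2×2 block on the diagonal, so its determinant equals the product of the determinants of the diagonal blocks.
det of the 2×2 block = -10
det of the 2×2 block = -4
det = (-10)·(-4) = 40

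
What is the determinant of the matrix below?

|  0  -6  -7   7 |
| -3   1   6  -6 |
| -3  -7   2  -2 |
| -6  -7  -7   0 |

Expand along row 1 (it has 1 zero):
  − (-6) · M_12   where M_12 = det([-3 6 -6; -3 2 -2; -6 -7 0]) = -84
  + (-7) · M_13   where M_13 = det([-3 1 -6; -3 -7 -2; -6 -7 0]) = 180
  − (7) · M_14   where M_14 = det([-3 1 6; -3 -7 2; -6 -7 -7]) = -348
det = (-1)·(-6)·(-84) + (+1)·(-7)·(180) + (-1)·(7)·(-348) = 672

The determinant is 672.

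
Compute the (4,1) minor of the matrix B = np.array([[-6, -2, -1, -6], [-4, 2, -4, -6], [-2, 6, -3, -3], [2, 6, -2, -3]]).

-66

Delete row 4 and column 1; the remaining 3×3 submatrix is [-2 -1 -6; 2 -4 -6; 6 -3 -3].
Its determinant is -66.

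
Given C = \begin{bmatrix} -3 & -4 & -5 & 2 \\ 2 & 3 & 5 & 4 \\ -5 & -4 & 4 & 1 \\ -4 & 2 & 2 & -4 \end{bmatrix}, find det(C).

Expand along row 1:
  + (-3) · M_11   where M_11 = det([3 5 4; -4 4 1; 2 2 -4]) = -188
  − (-4) · M_12   where M_12 = det([2 5 4; -5 4 1; -4 2 -4]) = -132
  + (-5) · M_13   where M_13 = det([2 3 4; -5 -4 1; -4 2 -4]) = -148
  − (2) · M_14   where M_14 = det([2 3 5; -5 -4 4; -4 2 2]) = -180
det = (+1)·(-3)·(-188) + (-1)·(-4)·(-132) + (+1)·(-5)·(-148) + (-1)·(2)·(-180) = 1136

The determinant is 1136.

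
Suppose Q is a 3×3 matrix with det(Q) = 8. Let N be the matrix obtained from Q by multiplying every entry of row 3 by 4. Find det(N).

det(N) = 32

Scaling one row by 4 multiplies the determinant by 4.
det(N) = (4)·(8) = 32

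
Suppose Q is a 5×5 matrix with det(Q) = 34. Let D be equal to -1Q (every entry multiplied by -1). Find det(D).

For a 5×5 matrix, det(-1Q) = (-1)^5·det(Q) = -1·det(Q).
det(D) = (-1)·(34) = -34

-34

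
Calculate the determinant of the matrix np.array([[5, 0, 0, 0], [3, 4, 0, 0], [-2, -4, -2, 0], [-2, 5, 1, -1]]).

40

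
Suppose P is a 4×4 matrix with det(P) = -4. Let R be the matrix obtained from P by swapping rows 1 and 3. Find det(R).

4

Swapping two rows multiplies the determinant by −1.
det(R) = (-1)·(-4) = 4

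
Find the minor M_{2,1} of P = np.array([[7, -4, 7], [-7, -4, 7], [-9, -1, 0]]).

7

Delete row 2 and column 1; the remaining 2×2 submatrix is [-4 7; -1 0].
Its determinant is (-4)·0 − 7·(-1) = 7.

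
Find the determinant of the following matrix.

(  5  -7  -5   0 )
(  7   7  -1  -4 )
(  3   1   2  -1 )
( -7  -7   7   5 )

Expand along row 1 (it has 1 zero):
  + (5) · M_11   where M_11 = det([7 -1 -4; 1 2 -1; -7 7 5]) = 33
  − (-7) · M_12   where M_12 = det([7 -1 -4; 3 2 -1; -7 7 5]) = -13
  + (-5) · M_13   where M_13 = det([7 7 -4; 3 1 -1; -7 -7 5]) = -14
det = (+1)·(5)·(33) + (-1)·(-7)·(-13) + (+1)·(-5)·(-14) = 144

144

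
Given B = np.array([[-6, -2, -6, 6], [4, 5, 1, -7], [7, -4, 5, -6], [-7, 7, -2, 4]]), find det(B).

-430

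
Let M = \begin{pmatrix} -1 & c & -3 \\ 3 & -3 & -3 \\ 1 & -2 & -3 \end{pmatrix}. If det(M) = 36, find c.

Expanding along the column containing c, det(M) is linear in c: det(M) = (6)·c + (6).
Set (6)·c + (6) = 36  ⇒  (6)·c = 30  ⇒  c = 5.

5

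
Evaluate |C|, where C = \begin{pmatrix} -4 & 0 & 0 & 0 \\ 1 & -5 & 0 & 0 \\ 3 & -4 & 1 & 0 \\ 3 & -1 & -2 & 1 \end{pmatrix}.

C is lower triangular, so det(C) is the product of the diagonal entries:
det = (-4) · (-5) · (1) · (1) = 20

det(C) = 20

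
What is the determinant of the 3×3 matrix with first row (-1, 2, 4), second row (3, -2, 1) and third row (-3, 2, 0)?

Expand along column 3:
  + 4 · |3 -2; -3 2| = 4·(6 − 6) = 0
  − 1 · |-1 2; -3 2| = −1·(-2 − (-6)) = -4
Sum: (0) + (-4) = -4

-4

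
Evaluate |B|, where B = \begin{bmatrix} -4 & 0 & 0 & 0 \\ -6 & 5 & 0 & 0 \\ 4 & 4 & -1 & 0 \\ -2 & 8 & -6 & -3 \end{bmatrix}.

det(B) = -60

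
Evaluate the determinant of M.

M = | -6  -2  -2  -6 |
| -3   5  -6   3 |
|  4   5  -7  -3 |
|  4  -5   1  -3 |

2028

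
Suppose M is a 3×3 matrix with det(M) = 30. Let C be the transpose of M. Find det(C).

30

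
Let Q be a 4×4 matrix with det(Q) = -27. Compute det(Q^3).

The determinant is -19683.

det(Q^3) = (det Q)^3 = (-27)^3 = -19683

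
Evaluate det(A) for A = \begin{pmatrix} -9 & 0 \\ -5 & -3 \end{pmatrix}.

det(A) = 27

det(A) = (-9)·(-3) − 0·(-5) = 27 − 0 = 27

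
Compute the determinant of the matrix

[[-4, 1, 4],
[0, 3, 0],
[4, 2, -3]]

Expand along row 2:
  + 3 · |-4 4; 4 -3| = 3·(12 − 16) = -12

The determinant is -12.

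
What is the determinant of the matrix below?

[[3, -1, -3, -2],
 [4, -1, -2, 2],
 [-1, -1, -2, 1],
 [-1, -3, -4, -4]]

-75

Expand along row 1:
  + (3) · M_11   where M_11 = det([-1 -2 2; -1 -2 1; -3 -4 -4]) = -2
  − (-1) · M_12   where M_12 = det([4 -2 2; -1 -2 1; -1 -4 -4]) = 62
  + (-3) · M_13   where M_13 = det([4 -1 2; -1 -1 1; -1 -3 -4]) = 37
  − (-2) · M_14   where M_14 = det([4 -1 -2; -1 -1 -2; -1 -3 -4]) = -10
det = (+1)·(3)·(-2) + (-1)·(-1)·(62) + (+1)·(-3)·(37) + (-1)·(-2)·(-10) = -75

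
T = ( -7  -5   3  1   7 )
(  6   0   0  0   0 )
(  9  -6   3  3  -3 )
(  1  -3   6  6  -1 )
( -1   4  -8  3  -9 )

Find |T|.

Expand along row 2 (it has 4 zeros):
  − (6) · M_21   where M_21 = det([-5 3 1 7; -6 3 3 -3; -3 6 6 -1; 4 -8 3 -9]) = 2247
det = (-1)·(6)·(2247) = -13482

|T| = -13482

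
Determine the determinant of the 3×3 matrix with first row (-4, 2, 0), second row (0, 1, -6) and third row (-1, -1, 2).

Expand along column 1:
  + (-4) · |1 -6; -1 2| = (-4)·(2 − 6) = 16
  + (-1) · |2 0; 1 -6| = (-1)·(-12 − 0) = 12
Sum: (16) + (12) = 28

28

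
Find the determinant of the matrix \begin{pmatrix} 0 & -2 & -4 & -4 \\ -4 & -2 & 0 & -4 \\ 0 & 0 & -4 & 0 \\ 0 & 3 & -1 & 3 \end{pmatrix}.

Expand along row 3 (it has 3 zeros):
  + (-4) · M_33   where M_33 = det([0 -2 -4; -4 -2 -4; 0 3 3]) = 24
det = (+1)·(-4)·(24) = -96

The determinant is -96.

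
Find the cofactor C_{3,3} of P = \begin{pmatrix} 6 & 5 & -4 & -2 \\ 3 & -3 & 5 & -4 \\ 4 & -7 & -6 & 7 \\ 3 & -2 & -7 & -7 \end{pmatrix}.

117

Delete row 3 and column 3; the remaining 3×3 submatrix is [6 5 -2; 3 -3 -4; 3 -2 -7].
Its determinant is 117.
The cofactor carries sign (−1)^(3+3) = +1, so C_{3,3} = +(117) = 117.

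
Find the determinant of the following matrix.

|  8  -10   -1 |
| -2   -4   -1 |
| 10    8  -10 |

Expand along row 1:
  + 8 · |-4 -1; 8 -10| = 8·(40 − (-8)) = 384
  − (-10) · |-2 -1; 10 -10| = −(-10)·(20 − (-10)) = 300
  + (-1) · |-2 -4; 10 8| = (-1)·(-16 − (-40)) = -24
Sum: (384) + (300) + (-24) = 660

660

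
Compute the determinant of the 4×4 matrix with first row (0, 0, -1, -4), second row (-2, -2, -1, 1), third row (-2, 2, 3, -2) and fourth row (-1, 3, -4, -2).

Expand along row 1 (it has 2 zeros):
  + (-1) · M_13   where M_13 = det([-2 -2 1; -2 2 -2; -1 3 -2]) = -4
  − (-4) · M_14   where M_14 = det([-2 -2 -1; -2 2 3; -1 3 -4]) = 60
det = (+1)·(-1)·(-4) + (-1)·(-4)·(60) = 244

The determinant is 244.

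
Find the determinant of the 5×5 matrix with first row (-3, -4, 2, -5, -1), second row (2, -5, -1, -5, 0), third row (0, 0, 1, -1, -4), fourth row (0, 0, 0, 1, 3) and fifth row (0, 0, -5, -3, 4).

184

The matrix is block upper-triangular with a 2×2 block and a 3×3 block on the diagonal, so its determinant equals the product of the determinants of the diagonal blocks.
det of the 2×2 block = 23
det of the 3×3 block = 8
det = (23)·(8) = 184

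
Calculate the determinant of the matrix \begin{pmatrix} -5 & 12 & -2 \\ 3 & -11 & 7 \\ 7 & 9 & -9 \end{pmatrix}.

524

Expand along row 1:
  + (-5) · |-11 7; 9 -9| = (-5)·(99 − 63) = -180
  − 12 · |3 7; 7 -9| = −12·(-27 − 49) = 912
  + (-2) · |3 -11; 7 9| = (-2)·(27 − (-77)) = -208
Sum: (-180) + (912) + (-208) = 524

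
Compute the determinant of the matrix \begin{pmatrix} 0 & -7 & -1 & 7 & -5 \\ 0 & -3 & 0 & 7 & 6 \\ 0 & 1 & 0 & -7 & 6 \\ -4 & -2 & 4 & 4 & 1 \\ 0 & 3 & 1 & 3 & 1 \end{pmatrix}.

Expand along column 1 (it has 4 zeros):
  − (-4) · M_41   where M_41 = det([-7 -1 7 -5; -3 0 7 6; 1 0 -7 6; 3 1 3 1]) = -152
det = (-1)·(-4)·(-152) = -608

-608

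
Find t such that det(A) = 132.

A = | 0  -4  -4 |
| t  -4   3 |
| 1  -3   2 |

Expanding along the row containing t, det(A) is linear in t: det(A) = (20)·t + (-28).
Set (20)·t + (-28) = 132  ⇒  (20)·t = 160  ⇒  t = 8.

t = 8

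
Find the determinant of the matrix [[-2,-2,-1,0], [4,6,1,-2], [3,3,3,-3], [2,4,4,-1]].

Expand along row 1 (it has 1 zero):
  + (-2) · M_11   where M_11 = det([6 1 -2; 3 3 -3; 4 4 -1]) = 45
  − (-2) · M_12   where M_12 = det([4 1 -2; 3 3 -3; 2 4 -1]) = 21
  + (-1) · M_13   where M_13 = det([4 6 -2; 3 3 -3; 2 4 -1]) = 6
det = (+1)·(-2)·(45) + (-1)·(-2)·(21) + (+1)·(-1)·(6) = -54

-54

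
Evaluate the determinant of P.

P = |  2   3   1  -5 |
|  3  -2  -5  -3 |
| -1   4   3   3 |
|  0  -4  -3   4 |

The determinant is 88.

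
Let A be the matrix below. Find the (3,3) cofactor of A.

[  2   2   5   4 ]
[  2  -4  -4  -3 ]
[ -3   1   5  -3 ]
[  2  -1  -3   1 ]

Delete row 3 and column 3; the remaining 3×3 submatrix is [2 2 4; 2 -4 -3; 2 -1 1].
Its determinant is -6.
The cofactor carries sign (−1)^(3+3) = +1, so C_{3,3} = +(-6) = -6.

-6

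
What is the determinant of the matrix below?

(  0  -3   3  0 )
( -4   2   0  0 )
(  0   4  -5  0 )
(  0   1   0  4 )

48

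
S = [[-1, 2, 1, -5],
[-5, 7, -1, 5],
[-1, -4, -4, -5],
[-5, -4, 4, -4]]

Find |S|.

det(S) = 2361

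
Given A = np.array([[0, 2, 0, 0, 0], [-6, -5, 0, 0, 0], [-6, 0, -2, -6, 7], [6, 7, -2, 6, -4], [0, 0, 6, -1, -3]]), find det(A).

A is block lower-triangular with a 2×2 block and a 3×3 block on the diagonal, so its determinant equals the product of the determinants of the diagonal blocks.
det of the 2×2 block = 12
det of the 3×3 block = -14
det = (12)·(-14) = -168

-168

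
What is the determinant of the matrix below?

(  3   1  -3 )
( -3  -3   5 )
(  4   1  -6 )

Expand along row 1:
  + 3 · |-3 5; 1 -6| = 3·(18 − 5) = 39
  − 1 · |-3 5; 4 -6| = −1·(18 − 20) = 2
  + (-3) · |-3 -3; 4 1| = (-3)·(-3 − (-12)) = -27
Sum: (39) + (2) + (-27) = 14

The determinant is 14.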